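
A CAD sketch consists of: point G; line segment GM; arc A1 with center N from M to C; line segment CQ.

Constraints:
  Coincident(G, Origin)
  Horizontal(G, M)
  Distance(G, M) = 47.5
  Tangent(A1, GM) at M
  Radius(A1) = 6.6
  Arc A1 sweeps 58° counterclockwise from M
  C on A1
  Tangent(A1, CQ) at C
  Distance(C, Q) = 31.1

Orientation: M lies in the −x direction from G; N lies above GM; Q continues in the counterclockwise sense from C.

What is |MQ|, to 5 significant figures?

36.828

G is at the origin; G and M share the same y with |GM| = 47.5 and M on the −x side, so M = (-47.500, 0.0000). Tangency of A1 to GM means the radius NM is perpendicular to GM, so N = M + (0, 6.6) = (-47.500, 6.6000). On A1, M sits at bearing -90° from N; a 58° counterclockwise sweep puts C at bearing -32°, so C = N + 6.6·(cos -32°, sin -32°) = (-41.903, 3.1025). Tangency of A1 to CQ means the radius NC is perpendicular to CQ, so CQ runs along (−sin -32°, cos -32°); with |CQ| = 31.1, Q = (-25.422, 29.477). Then |MQ| = |Q − M| = 36.828.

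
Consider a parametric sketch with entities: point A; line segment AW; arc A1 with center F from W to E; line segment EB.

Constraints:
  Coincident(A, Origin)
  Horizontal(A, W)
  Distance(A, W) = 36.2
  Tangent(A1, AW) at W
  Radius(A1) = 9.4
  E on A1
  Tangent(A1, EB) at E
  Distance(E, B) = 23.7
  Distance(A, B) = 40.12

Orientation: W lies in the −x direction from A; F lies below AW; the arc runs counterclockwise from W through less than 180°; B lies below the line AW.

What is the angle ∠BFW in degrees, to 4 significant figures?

152.1°

A is at the origin; A and W share the same y with |AW| = 36.2 and W on the −x side, so W = (-36.20, 0.000). Since A1 is tangent to AW there, FW ⟂ AW, so F = W + (0, -9.4) = (-36.20, -9.400). Since FE ⟂ EB (tangency), |FB| = √(9.4² + 23.7²) = 25.50 regardless of where E sits on A1. So B lies on both circle(A, 40.12) and circle(F, 25.50); the below-AW intersection is B = (-24.28, -31.94). E is the foot of the tangent from B: E = (-42.30, -16.55).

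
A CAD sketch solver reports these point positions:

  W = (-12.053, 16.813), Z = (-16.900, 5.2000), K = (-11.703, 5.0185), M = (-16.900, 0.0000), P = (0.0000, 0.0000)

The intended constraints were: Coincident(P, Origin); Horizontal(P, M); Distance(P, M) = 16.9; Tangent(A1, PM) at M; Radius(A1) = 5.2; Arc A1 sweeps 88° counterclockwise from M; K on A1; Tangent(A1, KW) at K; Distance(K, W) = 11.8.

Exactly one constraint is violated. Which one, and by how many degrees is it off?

Tangent(A1, KW) at K — off by 3.70°.

P = (0.00, 0.00) ✓; P.y = 0.00, M.y = 0.00 ✓; |PM| = 16.90 ✓; ∠(ZM, MP) = 90.00° ✓; |ZM| = 5.200 ✓; bearing(Z→K) − bearing(Z→M) = 88.00° ✓; |ZK| = 5.200 ✓; ∠(ZK, KW) = 86.30° ✗; |KW| = 11.80 ✓.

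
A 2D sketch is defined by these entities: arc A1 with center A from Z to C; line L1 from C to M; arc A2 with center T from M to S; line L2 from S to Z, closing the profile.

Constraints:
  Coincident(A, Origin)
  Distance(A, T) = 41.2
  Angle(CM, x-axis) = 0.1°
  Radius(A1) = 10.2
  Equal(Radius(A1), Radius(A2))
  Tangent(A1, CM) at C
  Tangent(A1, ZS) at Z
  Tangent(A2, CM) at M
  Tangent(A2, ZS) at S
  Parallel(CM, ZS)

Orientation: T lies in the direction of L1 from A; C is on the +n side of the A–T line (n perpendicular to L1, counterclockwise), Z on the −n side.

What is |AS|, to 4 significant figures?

42.44

Tangency of A1 to both parallel lines with radius 10.2 puts C and Z at A ± 10.2·n: C = (-0.01780, 10.20), Z = (0.01780, -10.20). Equal radii place M and S the same way about T: M = T + 10.2·n = (41.18, 10.27), S = T − 10.2·n = (41.22, -10.13). Then |AS| = |S − A| = 42.44.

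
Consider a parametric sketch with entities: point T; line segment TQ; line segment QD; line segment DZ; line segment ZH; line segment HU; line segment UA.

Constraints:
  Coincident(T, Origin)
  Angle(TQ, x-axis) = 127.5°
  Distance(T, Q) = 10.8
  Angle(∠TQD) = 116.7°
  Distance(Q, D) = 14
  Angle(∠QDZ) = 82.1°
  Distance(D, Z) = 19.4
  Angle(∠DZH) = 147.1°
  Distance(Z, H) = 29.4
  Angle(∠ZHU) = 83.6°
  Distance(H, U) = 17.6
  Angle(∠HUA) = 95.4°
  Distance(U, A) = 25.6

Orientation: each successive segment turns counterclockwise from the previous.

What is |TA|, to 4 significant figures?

2.088

∠ZHU = 83.6° gives HU at 58.00° from the x-axis; with |HU| = 17.6, U = (18.26, -15.77). ∠HUA = 95.4° gives UA at 142.6° from the x-axis; with |UA| = 25.6, A = (-2.077, -0.2183). Then |TA| = |A − T| = 2.088.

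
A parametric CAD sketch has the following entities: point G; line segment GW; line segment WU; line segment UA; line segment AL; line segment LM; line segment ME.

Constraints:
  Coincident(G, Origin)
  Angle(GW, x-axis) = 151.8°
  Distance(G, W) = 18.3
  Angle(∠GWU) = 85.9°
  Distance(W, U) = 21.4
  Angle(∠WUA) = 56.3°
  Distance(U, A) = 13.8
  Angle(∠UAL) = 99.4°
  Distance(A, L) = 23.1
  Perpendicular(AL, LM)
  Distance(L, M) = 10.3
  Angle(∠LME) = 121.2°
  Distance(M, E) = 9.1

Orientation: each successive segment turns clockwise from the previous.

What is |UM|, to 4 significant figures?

25.57

G is at the origin; GW runs at 151.8° with length 18.3, so W = (-16.13, 8.648). ∠GWU = 85.9° gives WU at 57.70° from the x-axis; with |WU| = 21.4, U = (-4.693, 26.74). ∠WUA = 56.3° gives UA at -66.00° from the x-axis; with |UA| = 13.8, A = (0.9203, 14.13). ∠UAL = 99.4° gives AL at -146.6° from the x-axis; with |AL| = 23.1, L = (-18.36, 1.413). AL is perpendicular to LM, so LM runs at 123.4°; with |LM| = 10.3, M = (-24.03, 10.01). Then |UM| = |M − U| = 25.57.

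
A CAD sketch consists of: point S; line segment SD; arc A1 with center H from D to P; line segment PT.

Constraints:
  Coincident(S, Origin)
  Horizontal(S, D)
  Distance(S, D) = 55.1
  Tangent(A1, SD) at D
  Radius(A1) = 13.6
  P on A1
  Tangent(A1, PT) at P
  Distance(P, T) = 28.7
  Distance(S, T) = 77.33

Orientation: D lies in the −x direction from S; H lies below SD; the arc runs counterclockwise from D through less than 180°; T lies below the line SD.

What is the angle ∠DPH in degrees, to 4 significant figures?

39.91°

Checks: ∠(HD, DS) = 90.00° ✓; |HP| = 13.60 ✓; ∠(HP, PT) = 90.00° ✓; |PT| = 28.70 ✓; |ST| = 77.33 ✓.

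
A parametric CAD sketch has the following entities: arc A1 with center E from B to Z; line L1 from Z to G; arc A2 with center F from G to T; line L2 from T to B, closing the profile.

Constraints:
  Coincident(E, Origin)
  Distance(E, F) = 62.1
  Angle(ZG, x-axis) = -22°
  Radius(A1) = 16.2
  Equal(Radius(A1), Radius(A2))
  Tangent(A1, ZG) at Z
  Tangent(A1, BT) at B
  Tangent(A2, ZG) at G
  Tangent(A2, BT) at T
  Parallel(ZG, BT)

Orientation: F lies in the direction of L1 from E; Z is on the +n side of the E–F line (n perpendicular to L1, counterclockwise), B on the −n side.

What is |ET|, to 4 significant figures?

64.18

The slot axis is L1's direction at -22.0°, so u = (cos -22.0°, sin -22.0°) = (0.9272, -0.3746) and n = (−sin -22.0°, cos -22.0°) = (0.3746, 0.9272). E is at the origin and F lies 62.1 along u from E, so F = 62.1·u = (57.58, -23.26). Tangency of A1 to both parallel lines with radius 16.2 puts Z and B at E ± 16.2·n: Z = (6.069, 15.02), B = (-6.069, -15.02). Equal radii place G and T the same way about F: G = F + 16.2·n = (63.65, -8.243), T = F − 16.2·n = (51.51, -38.28). Then |ET| = |T − E| = 64.18.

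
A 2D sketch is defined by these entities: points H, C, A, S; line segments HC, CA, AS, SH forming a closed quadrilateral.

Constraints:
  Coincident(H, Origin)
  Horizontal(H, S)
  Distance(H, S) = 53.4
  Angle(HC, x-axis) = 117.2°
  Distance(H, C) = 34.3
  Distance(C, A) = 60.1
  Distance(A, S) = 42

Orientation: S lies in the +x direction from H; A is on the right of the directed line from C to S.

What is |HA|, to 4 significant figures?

26.13

H is at the origin; HS is horizontal with |HS| = 53.4 and S in +x, so S = (53.4, 0). HC runs at 117.2° with |HC| = 34.3, so C = (-15.68, 30.51). A is determined by |CA| = 60.1 and |AS| = 42.0 together: it lies at the intersection of circle(C, 60.1) and circle(S, 42.0). With |CS| = 75.51, the foot of the radical line on CS is 49.99 from C and the perpendicular offset is √(60.1² − 49.99²) = 33.36. Taking the right-of-CS solution: A = (16.58, -20.20).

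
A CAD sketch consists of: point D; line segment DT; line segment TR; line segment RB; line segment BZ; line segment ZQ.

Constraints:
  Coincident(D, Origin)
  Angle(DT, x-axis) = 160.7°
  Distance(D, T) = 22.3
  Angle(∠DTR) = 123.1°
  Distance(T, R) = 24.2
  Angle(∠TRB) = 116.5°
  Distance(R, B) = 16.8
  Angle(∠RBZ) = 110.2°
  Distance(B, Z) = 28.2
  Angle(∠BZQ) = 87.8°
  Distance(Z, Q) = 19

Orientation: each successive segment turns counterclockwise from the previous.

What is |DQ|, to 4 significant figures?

11.70

D is at the origin; DT runs at 160.7° with length 22.3, so T = (-21.05, 7.370). ∠DTR = 123.1° gives TR at -142.4° from the x-axis; with |TR| = 24.2, R = (-40.22, -7.395). ∠TRB = 116.5° gives RB at -78.90° from the x-axis; with |RB| = 16.8, B = (-36.99, -23.88). ∠RBZ = 110.2° gives BZ at -9.100° from the x-axis; with |BZ| = 28.2, Z = (-9.141, -28.34). ∠BZQ = 87.8° gives ZQ at 83.10° from the x-axis; with |ZQ| = 19.0, Q = (-6.858, -9.478). Then |DQ| = |Q − D| = 11.70.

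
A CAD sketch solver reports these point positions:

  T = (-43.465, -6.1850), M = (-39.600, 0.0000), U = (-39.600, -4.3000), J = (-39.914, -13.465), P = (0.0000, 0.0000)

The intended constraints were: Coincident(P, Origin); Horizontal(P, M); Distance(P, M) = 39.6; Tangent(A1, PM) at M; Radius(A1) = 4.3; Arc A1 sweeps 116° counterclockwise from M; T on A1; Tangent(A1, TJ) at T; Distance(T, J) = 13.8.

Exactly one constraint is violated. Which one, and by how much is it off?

Distance(T, J) = 13.8 — off by 5.70.

P = (0.00, 0.00) ✓; P.y = 0.00, M.y = 0.00 ✓; |PM| = 39.60 ✓; ∠(UM, MP) = 90.00° ✓; |UM| = 4.300 ✓; bearing(U→T) − bearing(U→M) = 116.0° ✓; |UT| = 4.300 ✓; ∠(UT, TJ) = 90.00° ✓; |TJ| = 8.100 ✗.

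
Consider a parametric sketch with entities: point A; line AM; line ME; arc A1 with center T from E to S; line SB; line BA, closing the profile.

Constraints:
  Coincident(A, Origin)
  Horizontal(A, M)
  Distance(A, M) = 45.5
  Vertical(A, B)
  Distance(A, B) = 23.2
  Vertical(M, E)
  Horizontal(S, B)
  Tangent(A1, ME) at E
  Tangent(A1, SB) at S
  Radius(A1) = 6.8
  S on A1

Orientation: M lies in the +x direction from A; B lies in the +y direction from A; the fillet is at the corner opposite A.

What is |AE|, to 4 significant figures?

48.37

A is at the origin; AM is horizontal with |AM| = 45.5 and M on the +x side, so M = (45.50, 0.000). A and B share the same x with |AB| = 23.2 and B on the +y side, so B = (0.000, 23.20). The virtual corner opposite A is at (45.50, 23.20). Since A1 is tangent to ME there, TE ⟂ ME and tangency of A1 to SB means the radius TS is perpendicular to SB, with radius 6.8, so the center T sits 6.8 in from both sides at T = (38.70, 16.40). That places the tangent points at E = (45.50, 16.40) on ME and S = (38.70, 23.20) on SB. Then |AE| = |E − A| = 48.37.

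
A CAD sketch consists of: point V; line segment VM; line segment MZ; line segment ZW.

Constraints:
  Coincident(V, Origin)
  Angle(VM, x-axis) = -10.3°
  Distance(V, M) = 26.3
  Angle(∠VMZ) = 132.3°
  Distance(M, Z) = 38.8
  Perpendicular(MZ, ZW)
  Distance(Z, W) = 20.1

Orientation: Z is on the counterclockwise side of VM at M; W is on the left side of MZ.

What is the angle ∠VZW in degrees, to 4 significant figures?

71.00°

V is at the origin; VM runs at -10.3° with length 26.3, so M = 26.3·(cos -10.3°, sin -10.3°) = (25.88, -4.702). ∠VMZ = 132.3°, so MZ runs at -10.3° + (180° − 132.3°) = 37.40° from the x-axis; with |MZ| = 38.8, Z = M + 38.8·(cos 37.40°, sin 37.40°) = (56.70, 18.86). The perpendicularity gives ZW at right angles to MZ; with |ZW| = 20.1 on the left of MZ, W = Z + 20.1·(-0.6074, 0.7944) = (44.49, 34.83). Then cos ∠VZW = ZV·ZW / (|ZV||ZW|), giving 71.00°.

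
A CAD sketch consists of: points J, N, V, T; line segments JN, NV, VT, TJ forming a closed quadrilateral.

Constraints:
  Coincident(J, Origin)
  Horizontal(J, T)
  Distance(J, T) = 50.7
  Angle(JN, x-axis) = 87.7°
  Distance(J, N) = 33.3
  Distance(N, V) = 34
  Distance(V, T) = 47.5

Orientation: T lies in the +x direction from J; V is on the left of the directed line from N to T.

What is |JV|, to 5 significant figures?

55.527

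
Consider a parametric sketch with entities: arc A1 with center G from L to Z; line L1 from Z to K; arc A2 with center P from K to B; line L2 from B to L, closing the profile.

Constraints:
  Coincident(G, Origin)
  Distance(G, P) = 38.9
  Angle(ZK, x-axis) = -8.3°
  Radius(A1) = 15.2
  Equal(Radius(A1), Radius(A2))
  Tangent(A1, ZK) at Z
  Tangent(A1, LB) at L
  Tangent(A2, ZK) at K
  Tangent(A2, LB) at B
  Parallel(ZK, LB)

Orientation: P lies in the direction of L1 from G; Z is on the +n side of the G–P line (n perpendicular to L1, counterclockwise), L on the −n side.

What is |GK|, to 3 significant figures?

41.8

The slot axis is L1's direction at -8.3°, so u = (cos -8.3°, sin -8.3°) = (0.990, -0.144) and n = (−sin -8.3°, cos -8.3°) = (0.144, 0.990). G is at the origin and P lies 38.9 along u from G, so P = 38.9·u = (38.5, -5.62). Tangency of A1 to both parallel lines with radius 15.2 puts Z and L at G ± 15.2·n: Z = (2.19, 15.0), L = (-2.19, -15.0). Equal radii place K and B the same way about P: K = P + 15.2·n = (40.7, 9.43), B = P − 15.2·n = (36.3, -20.7). Then |GK| = |K − G| = 41.8.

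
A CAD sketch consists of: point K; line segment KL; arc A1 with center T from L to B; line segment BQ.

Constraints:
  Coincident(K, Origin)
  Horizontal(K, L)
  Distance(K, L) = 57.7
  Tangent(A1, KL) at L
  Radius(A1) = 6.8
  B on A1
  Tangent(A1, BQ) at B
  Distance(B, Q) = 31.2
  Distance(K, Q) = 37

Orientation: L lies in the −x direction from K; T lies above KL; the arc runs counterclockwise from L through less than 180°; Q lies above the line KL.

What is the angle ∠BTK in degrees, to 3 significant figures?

42.3°

Checks: |TB| = 6.800 ✓; ∠(TB, BQ) = 90.00° ✓; |BQ| = 31.20 ✓; |KQ| = 37.00 ✓.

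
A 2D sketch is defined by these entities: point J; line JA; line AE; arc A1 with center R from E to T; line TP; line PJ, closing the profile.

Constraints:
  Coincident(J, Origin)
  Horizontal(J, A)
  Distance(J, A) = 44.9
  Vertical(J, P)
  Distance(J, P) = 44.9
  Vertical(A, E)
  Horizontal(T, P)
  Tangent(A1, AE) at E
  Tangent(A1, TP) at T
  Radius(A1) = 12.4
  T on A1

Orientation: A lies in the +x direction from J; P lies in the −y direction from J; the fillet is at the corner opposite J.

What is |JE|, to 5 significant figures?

55.428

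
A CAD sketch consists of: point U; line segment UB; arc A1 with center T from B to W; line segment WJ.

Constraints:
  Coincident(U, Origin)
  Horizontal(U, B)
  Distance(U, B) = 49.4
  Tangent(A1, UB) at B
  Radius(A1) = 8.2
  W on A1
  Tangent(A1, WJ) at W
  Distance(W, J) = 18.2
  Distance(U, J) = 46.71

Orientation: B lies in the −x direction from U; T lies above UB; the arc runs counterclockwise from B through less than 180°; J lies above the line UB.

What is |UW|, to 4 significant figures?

41.89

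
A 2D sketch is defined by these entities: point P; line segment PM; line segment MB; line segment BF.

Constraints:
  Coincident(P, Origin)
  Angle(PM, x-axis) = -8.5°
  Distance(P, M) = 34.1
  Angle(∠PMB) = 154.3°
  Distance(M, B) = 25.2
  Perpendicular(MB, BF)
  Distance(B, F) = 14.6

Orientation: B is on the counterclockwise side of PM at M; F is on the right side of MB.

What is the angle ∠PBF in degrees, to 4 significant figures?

104.8°

P is at the origin; PM runs at -8.5° with length 34.1, so M = 34.1·(cos -8.5°, sin -8.5°) = (33.73, -5.040). ∠PMB = 154.3°, so MB runs at -8.5° + (180° − 154.3°) = 17.20° from the x-axis; with |MB| = 25.2, B = M + 25.2·(cos 17.20°, sin 17.20°) = (57.80, 2.412). MB is perpendicular to BF; with |BF| = 14.6 on the right of MB, F = B + 14.6·(0.2957, -0.9553) = (62.12, -11.54). Then cos ∠PBF = BP·BF / (|BP||BF|), giving 104.8°.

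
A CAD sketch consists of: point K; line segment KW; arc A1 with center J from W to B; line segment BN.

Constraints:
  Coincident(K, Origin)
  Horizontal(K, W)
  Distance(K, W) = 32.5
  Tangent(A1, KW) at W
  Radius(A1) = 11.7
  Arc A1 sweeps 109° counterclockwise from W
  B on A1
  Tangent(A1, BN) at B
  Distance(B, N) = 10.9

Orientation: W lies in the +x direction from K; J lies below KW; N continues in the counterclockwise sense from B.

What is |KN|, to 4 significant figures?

35.93

K is at the origin; K and W share the same y with |KW| = 32.5 and W on the +x side, so W = (32.50, 0.000). The tangent condition forces JW to be normal to KW, so J = W + (0, -11.7) = (32.50, -11.70). On A1, W sits at bearing 90° from J; a 109° counterclockwise sweep puts B at bearing 199°, so B = J + 11.7·(cos 199°, sin 199°) = (21.44, -15.51). A1 meets BN tangentially, so JB is at right angles to BN, so BN runs along (−sin 199°, cos 199°); with |BN| = 10.9, N = (24.99, -25.82). Then |KN| = |N − K| = 35.93.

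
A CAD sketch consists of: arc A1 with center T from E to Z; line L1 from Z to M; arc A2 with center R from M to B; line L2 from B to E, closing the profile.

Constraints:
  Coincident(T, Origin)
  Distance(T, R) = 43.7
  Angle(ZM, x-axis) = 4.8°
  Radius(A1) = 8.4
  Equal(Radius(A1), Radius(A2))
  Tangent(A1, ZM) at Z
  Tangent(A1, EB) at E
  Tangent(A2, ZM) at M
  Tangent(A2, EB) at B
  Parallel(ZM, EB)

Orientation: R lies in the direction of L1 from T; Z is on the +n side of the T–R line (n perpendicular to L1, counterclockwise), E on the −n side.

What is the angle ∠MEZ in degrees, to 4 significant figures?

68.97°

The slot axis is L1's direction at 4.8°, so u = (cos 4.8°, sin 4.8°) = (0.9965, 0.08368) and n = (−sin 4.8°, cos 4.8°) = (-0.08368, 0.9965). T is at the origin and R lies 43.7 along u from T, so R = 43.7·u = (43.55, 3.657). Tangency of A1 to both parallel lines with radius 8.4 puts Z and E at T ± 8.4·n: Z = (-0.7029, 8.371), E = (0.7029, -8.371). Equal radii place M and B the same way about R: M = R + 8.4·n = (42.84, 12.03), B = R − 8.4·n = (44.25, -4.714). Then cos ∠MEZ = EM·EZ / (|EM||EZ|), giving 68.97°.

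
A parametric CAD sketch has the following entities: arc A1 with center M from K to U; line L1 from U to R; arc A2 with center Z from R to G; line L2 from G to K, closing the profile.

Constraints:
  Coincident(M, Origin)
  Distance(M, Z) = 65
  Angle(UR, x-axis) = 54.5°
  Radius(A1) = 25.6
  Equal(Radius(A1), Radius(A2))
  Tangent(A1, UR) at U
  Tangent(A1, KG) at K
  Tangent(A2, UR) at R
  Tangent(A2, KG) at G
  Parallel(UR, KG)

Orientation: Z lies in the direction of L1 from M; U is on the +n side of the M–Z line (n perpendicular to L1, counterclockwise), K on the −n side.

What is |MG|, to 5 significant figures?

69.860

Tangency of A1 to both parallel lines with radius 25.6 puts U and K at M ± 25.6·n: U = (-20.841, 14.866), K = (20.841, -14.866). Equal radii place R and G the same way about Z: R = Z + 25.6·n = (16.904, 67.784), G = Z − 25.6·n = (58.587, 38.052). Then |MG| = |G − M| = 69.860.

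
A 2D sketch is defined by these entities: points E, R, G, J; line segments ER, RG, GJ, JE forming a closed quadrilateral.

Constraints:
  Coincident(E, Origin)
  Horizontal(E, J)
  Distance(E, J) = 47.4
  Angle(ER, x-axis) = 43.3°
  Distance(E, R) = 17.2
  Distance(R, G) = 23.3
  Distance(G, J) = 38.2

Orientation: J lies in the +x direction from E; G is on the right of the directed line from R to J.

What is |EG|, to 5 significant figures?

15.849

E is at the origin; EJ is horizontal with |EJ| = 47.4 and J in +x, so J = (47.4, 0). ER runs at 43.3° with |ER| = 17.2, so R = (12.518, 11.796). G is determined by |RG| = 23.3 and |GJ| = 38.2 together: it lies at the intersection of circle(R, 23.3) and circle(J, 38.2). With |RJ| = 36.823, the foot of the radical line on RJ is 5.9687 from R and the perpendicular offset is √(23.3² − 5.9687²) = 22.523. Taking the right-of-RJ solution: G = (10.957, -11.452).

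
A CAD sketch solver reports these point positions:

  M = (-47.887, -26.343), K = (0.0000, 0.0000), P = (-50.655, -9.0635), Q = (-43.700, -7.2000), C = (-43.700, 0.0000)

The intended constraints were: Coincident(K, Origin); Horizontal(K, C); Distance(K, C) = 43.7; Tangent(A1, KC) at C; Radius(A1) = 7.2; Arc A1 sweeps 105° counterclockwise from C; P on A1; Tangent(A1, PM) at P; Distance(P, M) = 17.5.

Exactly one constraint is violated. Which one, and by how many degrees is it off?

Tangent(A1, PM) at P — off by 5.90°.

K = (0.00, 0.00) ✓; K.y = 0.00, C.y = 0.00 ✓; |KC| = 43.70 ✓; ∠(QC, CK) = 90.00° ✓; |QC| = 7.200 ✓; bearing(Q→P) − bearing(Q→C) = 105.0° ✓; |QP| = 7.200 ✓; ∠(QP, PM) = 95.90° ✗; |PM| = 17.50 ✓.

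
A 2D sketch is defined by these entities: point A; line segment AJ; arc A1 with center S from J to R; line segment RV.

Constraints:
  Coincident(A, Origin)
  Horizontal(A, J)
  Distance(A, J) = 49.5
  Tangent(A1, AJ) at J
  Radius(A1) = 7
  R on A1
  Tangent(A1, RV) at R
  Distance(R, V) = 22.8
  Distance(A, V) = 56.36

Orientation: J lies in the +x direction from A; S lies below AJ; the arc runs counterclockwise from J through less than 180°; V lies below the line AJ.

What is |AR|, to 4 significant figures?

43.46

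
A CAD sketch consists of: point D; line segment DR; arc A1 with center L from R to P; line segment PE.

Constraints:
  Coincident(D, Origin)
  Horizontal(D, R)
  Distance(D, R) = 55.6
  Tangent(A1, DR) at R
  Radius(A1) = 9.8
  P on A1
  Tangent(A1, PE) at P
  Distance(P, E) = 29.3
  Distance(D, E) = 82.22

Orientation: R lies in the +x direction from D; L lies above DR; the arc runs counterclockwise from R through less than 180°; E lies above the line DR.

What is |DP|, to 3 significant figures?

65.1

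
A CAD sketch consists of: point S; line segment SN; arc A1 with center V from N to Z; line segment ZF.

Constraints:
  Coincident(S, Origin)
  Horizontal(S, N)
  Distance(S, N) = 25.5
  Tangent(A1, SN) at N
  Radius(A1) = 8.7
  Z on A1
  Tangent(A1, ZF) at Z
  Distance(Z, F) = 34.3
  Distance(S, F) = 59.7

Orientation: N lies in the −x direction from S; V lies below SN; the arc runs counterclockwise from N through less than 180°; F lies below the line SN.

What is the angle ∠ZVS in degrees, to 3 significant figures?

138°

S is at the origin; SN is horizontal with |SN| = 25.5 and N on the −x side, so N = (-25.5, 0.00). The tangent condition forces VN to be normal to SN, so V = N + (0, -8.7) = (-25.5, -8.70). Since VZ ⟂ ZF (tangency), |VF| = √(8.7² + 34.3²) = 35.4 regardless of where Z sits on A1. So F lies on both circle(S, 59.7) and circle(V, 35.4); the below-SN intersection is F = (-47.0, -36.8). Z is the foot of the tangent from F: Z = (-33.5, -5.27).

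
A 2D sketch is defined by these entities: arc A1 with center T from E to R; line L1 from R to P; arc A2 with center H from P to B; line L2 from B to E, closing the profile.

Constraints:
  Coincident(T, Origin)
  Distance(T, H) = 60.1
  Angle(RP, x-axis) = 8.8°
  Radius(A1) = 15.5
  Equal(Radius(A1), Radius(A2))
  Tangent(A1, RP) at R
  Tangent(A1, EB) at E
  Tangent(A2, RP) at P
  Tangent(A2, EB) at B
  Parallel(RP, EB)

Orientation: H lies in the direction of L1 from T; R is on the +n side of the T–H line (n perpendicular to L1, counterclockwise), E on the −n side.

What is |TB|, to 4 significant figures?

62.07

Tangency of A1 to both parallel lines with radius 15.5 puts R and E at T ± 15.5·n: R = (-2.371, 15.32), E = (2.371, -15.32). Equal radii place P and B the same way about H: P = H + 15.5·n = (57.02, 24.51), B = H − 15.5·n = (61.76, -6.123). Then |TB| = |B − T| = 62.07.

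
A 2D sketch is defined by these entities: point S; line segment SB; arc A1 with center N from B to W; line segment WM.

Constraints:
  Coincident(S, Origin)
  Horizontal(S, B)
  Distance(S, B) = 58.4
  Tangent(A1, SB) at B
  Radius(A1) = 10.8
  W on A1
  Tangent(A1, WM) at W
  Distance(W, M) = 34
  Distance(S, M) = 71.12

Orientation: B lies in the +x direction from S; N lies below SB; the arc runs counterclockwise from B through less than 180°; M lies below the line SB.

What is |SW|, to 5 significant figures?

49.469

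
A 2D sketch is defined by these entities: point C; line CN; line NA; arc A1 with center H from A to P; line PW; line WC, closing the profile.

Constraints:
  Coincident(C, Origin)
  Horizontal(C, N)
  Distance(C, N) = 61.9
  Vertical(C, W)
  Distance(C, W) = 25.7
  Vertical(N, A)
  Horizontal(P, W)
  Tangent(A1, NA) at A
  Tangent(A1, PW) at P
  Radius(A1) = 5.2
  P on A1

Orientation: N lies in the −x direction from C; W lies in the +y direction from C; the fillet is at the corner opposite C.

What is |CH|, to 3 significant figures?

60.3

C is at the origin; C and N share the same y with |CN| = 61.9 and N on the −x side, so N = (-61.9, 0.00). C and W share the same x with |CW| = 25.7 and W on the +y side, so W = (0.00, 25.7). The virtual corner opposite C is at (-61.9, 25.7). Tangency of A1 to NA means the radius HA is perpendicular to NA and since A1 is tangent to PW there, HP ⟂ PW, with radius 5.2, so the center H sits 5.2 in from both sides at H = (-56.7, 20.5). Then |CH| = |H − C| = 60.3.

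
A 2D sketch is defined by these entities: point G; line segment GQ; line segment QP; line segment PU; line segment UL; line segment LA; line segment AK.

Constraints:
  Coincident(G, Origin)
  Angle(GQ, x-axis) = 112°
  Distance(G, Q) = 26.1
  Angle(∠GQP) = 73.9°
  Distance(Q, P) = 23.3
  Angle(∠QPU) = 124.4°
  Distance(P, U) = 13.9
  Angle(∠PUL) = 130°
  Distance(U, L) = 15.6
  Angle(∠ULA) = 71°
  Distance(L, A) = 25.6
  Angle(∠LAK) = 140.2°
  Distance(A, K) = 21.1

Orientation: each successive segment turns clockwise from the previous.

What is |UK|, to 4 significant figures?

36.75

G is at the origin; GQ runs at 112.0° with length 26.1, so Q = (-9.777, 24.20). ∠GQP = 73.9° gives QP at 5.900° from the x-axis; with |QP| = 23.3, P = (13.40, 26.59). ∠QPU = 124.4° gives PU at -49.70° from the x-axis; with |PU| = 13.9, U = (22.39, 15.99). ∠PUL = 130.0° gives UL at -99.70° from the x-axis; with |UL| = 15.6, L = (19.76, 0.6165). ∠ULA = 71.0° gives LA at 151.3° from the x-axis; with |LA| = 25.6, A = (-2.694, 12.91). ∠LAK = 140.2° gives AK at 111.5° from the x-axis; with |AK| = 21.1, K = (-10.43, 32.54). Then |UK| = |K − U| = 36.75.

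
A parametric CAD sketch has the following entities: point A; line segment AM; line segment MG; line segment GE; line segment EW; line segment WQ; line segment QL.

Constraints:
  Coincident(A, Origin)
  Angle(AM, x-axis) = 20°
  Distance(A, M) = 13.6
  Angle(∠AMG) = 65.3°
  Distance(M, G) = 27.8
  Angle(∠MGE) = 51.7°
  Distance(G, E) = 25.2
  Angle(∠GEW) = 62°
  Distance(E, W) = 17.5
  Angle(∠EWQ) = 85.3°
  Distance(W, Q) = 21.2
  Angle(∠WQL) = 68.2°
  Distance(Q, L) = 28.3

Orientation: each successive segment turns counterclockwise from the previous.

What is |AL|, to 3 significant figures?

22.2

A is at the origin; AM runs at 20.0° with length 13.6, so M = (12.8, 4.65). ∠AMG = 65.3° gives MG at 135° from the x-axis; with |MG| = 27.8, G = (-6.77, 24.4). ∠MGE = 51.7° gives GE at -97.0° from the x-axis; with |GE| = 25.2, E = (-9.85, -0.600). ∠GEW = 62.0° gives EW at 21.0° from the x-axis; with |EW| = 17.5, W = (6.49, 5.67). ∠EWQ = 85.3° gives WQ at 116° from the x-axis; with |WQ| = 21.2, Q = (-2.70, 24.8). ∠WQL = 68.2° gives QL at -132° from the x-axis; with |QL| = 28.3, L = (-21.8, 3.91). Then |AL| = |L − A| = 22.2.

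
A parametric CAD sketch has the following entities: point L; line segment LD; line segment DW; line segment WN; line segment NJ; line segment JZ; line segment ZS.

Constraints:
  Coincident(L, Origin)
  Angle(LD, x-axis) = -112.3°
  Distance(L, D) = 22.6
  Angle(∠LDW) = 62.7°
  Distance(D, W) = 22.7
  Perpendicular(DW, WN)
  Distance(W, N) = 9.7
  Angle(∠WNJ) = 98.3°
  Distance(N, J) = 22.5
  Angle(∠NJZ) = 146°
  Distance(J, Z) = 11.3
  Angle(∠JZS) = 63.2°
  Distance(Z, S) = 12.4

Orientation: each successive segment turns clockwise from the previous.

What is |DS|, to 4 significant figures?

0.5073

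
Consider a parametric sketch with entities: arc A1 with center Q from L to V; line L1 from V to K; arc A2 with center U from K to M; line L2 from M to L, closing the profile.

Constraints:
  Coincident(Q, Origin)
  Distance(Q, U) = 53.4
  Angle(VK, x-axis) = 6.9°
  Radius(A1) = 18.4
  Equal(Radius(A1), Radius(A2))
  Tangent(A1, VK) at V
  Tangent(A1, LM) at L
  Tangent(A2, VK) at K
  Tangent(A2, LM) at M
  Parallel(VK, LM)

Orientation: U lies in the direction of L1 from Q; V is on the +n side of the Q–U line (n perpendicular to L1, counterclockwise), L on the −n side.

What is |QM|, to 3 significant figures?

56.5

The slot axis is L1's direction at 6.9°, so u = (cos 6.9°, sin 6.9°) = (0.993, 0.120) and n = (−sin 6.9°, cos 6.9°) = (-0.120, 0.993). Q is at the origin and U lies 53.4 along u from Q, so U = 53.4·u = (53.0, 6.42). Tangency of A1 to both parallel lines with radius 18.4 puts V and L at Q ± 18.4·n: V = (-2.21, 18.3), L = (2.21, -18.3). Equal radii place K and M the same way about U: K = U + 18.4·n = (50.8, 24.7), M = U − 18.4·n = (55.2, -11.9). Then |QM| = |M − Q| = 56.5.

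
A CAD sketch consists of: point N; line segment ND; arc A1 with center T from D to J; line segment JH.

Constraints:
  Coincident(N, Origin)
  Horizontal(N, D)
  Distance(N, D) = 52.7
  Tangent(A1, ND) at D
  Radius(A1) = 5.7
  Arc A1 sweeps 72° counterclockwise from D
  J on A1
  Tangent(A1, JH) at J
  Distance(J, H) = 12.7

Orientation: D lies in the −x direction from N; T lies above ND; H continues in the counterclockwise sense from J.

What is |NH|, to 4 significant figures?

46.22

On A1, D sits at bearing -90° from T; a 72° counterclockwise sweep puts J at bearing -18°, so J = T + 5.7·(cos -18°, sin -18°) = (-47.28, 3.939). A1 meets JH tangentially, so TJ is at right angles to JH, so JH runs along (−sin -18°, cos -18°); with |JH| = 12.7, H = (-43.35, 16.02). Then |NH| = |H − N| = 46.22.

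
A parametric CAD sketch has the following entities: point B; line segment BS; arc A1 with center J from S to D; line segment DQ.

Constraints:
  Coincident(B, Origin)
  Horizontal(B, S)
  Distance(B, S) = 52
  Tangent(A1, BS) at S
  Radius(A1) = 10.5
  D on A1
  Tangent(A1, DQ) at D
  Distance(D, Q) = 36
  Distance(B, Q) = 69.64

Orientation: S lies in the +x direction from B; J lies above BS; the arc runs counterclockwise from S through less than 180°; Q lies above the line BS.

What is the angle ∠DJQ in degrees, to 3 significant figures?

73.7°

Checks: |BS| = 52.00 ✓; |JD| = 10.50 ✓; ∠(JD, DQ) = 90.00° ✓; |DQ| = 36.00 ✓; |BQ| = 69.64 ✓.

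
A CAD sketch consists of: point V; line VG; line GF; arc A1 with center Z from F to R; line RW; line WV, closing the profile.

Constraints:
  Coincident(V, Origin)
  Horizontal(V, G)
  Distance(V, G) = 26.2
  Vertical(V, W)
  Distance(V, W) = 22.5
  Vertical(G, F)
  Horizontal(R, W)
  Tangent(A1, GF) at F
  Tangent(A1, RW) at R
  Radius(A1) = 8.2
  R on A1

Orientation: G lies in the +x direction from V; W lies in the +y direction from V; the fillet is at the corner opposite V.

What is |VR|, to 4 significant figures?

28.81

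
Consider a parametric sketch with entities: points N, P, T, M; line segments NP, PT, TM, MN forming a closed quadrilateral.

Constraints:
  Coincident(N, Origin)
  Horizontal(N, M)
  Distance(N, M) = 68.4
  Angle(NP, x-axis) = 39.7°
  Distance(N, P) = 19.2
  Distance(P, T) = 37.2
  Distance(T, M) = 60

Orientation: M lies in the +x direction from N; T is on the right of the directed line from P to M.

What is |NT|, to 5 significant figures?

28.499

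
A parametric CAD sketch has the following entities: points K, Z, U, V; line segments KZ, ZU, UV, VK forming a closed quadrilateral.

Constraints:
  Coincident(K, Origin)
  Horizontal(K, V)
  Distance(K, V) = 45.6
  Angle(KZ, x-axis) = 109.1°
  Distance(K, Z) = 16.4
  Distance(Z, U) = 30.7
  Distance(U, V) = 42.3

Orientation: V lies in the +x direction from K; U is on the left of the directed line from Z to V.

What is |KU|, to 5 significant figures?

38.695

Checks: |ZU| = 30.70 ✓; |UV| = 42.30 ✓.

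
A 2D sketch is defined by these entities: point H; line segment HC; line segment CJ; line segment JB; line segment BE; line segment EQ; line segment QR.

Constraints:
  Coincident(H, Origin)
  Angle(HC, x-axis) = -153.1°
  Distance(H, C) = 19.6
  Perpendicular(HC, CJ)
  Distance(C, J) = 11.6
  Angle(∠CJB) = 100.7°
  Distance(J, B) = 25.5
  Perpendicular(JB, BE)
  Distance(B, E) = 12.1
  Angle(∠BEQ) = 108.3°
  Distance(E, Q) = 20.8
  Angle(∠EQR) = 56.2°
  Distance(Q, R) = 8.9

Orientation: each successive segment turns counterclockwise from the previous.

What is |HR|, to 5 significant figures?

10.265

H is at the origin; HC runs at -153.1° with length 19.6, so C = (-17.479, -8.8677). The perpendicularity gives CJ at right angles to HC, so CJ runs at -63.100°; with |CJ| = 11.6, J = (-12.231, -19.213). ∠CJB = 100.7° gives JB at 16.200° from the x-axis; with |JB| = 25.5, B = (12.257, -12.098). JB is perpendicular to BE, so BE runs at 106.20°; with |BE| = 12.1, E = (8.8807, -0.47874). ∠BEQ = 108.3° gives EQ at 177.90° from the x-axis; with |EQ| = 20.8, Q = (-11.905, 0.28344). ∠EQR = 56.2° gives QR at -58.300° from the x-axis; with |QR| = 8.9, R = (-7.2286, -7.2888). Then |HR| = |R − H| = 10.265.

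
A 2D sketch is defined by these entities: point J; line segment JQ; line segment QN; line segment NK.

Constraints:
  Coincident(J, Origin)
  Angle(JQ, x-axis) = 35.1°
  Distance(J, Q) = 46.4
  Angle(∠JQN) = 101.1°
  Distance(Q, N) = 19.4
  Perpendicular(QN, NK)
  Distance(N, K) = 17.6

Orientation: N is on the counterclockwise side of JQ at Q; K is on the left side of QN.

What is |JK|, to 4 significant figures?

39.79

∠JQN = 101.1°, so QN runs at 35.1° + (180° − 101.1°) = 114.0° from the x-axis; with |QN| = 19.4, N = Q + 19.4·(cos 114.0°, sin 114.0°) = (30.07, 44.40). The perpendicularity gives NK at right angles to QN; with |NK| = 17.6 on the left of QN, K = N + 17.6·(-0.9135, -0.4067) = (13.99, 37.24). Then |JK| = |K − J| = 39.79.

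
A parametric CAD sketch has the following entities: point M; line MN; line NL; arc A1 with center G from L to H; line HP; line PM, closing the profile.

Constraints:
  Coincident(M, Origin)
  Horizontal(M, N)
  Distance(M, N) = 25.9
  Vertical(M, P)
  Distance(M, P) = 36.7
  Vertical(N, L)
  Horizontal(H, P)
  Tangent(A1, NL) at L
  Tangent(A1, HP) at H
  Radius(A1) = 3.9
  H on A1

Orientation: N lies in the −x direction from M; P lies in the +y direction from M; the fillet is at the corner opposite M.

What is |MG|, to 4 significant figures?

39.49

MP is vertical with |MP| = 36.7 and P on the +y side, so P = (0.000, 36.70). The virtual corner opposite M is at (-25.90, 36.70). A1 meets NL tangentially, so GL is at right angles to NL and the tangent condition forces GH to be normal to HP, with radius 3.9, so the center G sits 3.9 in from both sides at G = (-22.00, 32.80). Then |MG| = |G − M| = 39.49.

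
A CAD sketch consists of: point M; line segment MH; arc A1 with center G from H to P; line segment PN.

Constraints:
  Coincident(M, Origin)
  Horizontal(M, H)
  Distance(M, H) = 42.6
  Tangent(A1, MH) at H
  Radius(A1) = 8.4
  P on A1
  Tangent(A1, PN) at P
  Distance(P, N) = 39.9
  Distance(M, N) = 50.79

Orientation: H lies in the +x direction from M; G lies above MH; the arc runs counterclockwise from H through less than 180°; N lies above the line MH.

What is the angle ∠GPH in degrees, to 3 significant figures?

25.5°

M is at the origin; M and H share the same y with |MH| = 42.6 and H on the +x side, so H = (42.6, 0.00). Since A1 is tangent to MH there, GH ⟂ MH, so G = H + (0, 8.4) = (42.6, 8.40). Since GP ⟂ PN (tangency), |GN| = √(8.4² + 39.9²) = 40.8 regardless of where P sits on A1. So N lies on both circle(M, 50.79) and circle(G, 40.8); the above-MH intersection is N = (24.1, 44.7). P is the foot of the tangent from N: P = (49.1, 13.7).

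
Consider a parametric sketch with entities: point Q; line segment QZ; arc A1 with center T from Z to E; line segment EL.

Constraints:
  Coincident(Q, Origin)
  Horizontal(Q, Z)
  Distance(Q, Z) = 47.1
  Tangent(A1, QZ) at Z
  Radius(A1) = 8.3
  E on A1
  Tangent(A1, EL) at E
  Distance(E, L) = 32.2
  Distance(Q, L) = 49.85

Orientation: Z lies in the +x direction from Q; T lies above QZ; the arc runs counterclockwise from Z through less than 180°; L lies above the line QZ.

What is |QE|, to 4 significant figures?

55.10

Q is at the origin; QZ is horizontal with |QZ| = 47.1 and Z on the +x side, so Z = (47.10, 0.000). A1 meets QZ tangentially, so TZ is at right angles to QZ, so T = Z + (0, 8.3) = (47.10, 8.300). Since TE ⟂ EL (tangency), |TL| = √(8.3² + 32.2²) = 33.25 regardless of where E sits on A1. So L lies on both circle(Q, 49.85) and circle(T, 33.25); the above-QZ intersection is L = (32.22, 38.04). E is the foot of the tangent from L: E = (53.36, 13.75).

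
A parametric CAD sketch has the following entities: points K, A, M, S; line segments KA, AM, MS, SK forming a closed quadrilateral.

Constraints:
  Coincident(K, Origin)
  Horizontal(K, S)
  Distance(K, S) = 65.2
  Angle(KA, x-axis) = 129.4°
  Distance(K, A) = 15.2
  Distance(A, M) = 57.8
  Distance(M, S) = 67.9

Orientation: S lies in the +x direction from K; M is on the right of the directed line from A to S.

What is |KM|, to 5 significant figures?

43.557

K is at the origin; K and S share the same y with |KS| = 65.2 and S in +x, so S = (65.2, 0). KA runs at 129.4° with |KA| = 15.2, so A = (-9.6479, 11.746). M is determined by |AM| = 57.8 and |MS| = 67.9 together: it lies at the intersection of circle(A, 57.8) and circle(S, 67.9). With |AS| = 75.764, the foot of the radical line on AS is 29.503 from A and the perpendicular offset is √(57.8² − 29.503²) = 49.703. Taking the right-of-AS solution: M = (11.794, -41.930).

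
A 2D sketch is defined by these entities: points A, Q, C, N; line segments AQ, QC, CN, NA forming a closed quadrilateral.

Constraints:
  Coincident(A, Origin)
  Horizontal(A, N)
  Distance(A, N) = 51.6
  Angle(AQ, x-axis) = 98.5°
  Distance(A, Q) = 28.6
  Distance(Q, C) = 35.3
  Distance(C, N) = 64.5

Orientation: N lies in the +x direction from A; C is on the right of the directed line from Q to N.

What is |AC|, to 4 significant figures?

13.97

A is at the origin; A and N share the same y with |AN| = 51.6 and N in +x, so N = (51.6, 0). AQ runs at 98.5° with |AQ| = 28.6, so Q = (-4.227, 28.29). C is determined by |QC| = 35.3 and |CN| = 64.5 together: it lies at the intersection of circle(Q, 35.3) and circle(N, 64.5). With |QN| = 62.58, the foot of the radical line on QN is 8.010 from Q and the perpendicular offset is √(35.3² − 8.010²) = 34.38. Taking the right-of-QN solution: C = (-12.62, -6.002).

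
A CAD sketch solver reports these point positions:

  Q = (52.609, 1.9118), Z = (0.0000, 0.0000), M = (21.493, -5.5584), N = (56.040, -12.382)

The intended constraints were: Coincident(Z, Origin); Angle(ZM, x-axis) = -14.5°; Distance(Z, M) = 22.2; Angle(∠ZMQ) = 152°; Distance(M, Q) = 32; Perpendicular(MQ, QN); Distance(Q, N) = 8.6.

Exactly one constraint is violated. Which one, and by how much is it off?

Distance(Q, N) = 8.6 — off by 6.10.

Z = (0.00, 0.00) ✓; ZM at -14.50° ✓; |ZM| = 22.20 ✓; ∠ZMQ = 152.0° ✓; |MQ| = 32.00 ✓; ∠(MQ, QN) = 90.00° ✓; |QN| = 14.70 ✗.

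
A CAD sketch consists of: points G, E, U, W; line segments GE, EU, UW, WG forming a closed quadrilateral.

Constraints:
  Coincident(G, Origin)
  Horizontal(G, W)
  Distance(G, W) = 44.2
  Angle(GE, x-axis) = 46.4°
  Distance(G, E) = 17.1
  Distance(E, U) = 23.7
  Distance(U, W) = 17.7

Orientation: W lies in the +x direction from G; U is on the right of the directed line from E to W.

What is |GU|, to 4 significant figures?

27.91

G is at the origin; G and W share the same y with |GW| = 44.2 and W in +x, so W = (44.2, 0). GE runs at 46.4° with |GE| = 17.1, so E = (11.79, 12.38). U is determined by |EU| = 23.7 and |UW| = 17.7 together: it lies at the intersection of circle(E, 23.7) and circle(W, 17.7). With |EW| = 34.69, the foot of the radical line on EW is 20.93 from E and the perpendicular offset is √(23.7² − 20.93²) = 11.13. Taking the right-of-EW solution: U = (27.37, -5.479).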